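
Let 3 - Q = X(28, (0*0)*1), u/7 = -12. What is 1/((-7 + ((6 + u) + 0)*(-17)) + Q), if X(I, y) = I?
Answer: 1/1294 ≈ 0.00077280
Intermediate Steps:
u = -84 (u = 7*(-12) = -84)
Q = -25 (Q = 3 - 1*28 = 3 - 28 = -25)
1/((-7 + ((6 + u) + 0)*(-17)) + Q) = 1/((-7 + ((6 - 84) + 0)*(-17)) - 25) = 1/((-7 + (-78 + 0)*(-17)) - 25) = 1/((-7 - 78*(-17)) - 25) = 1/((-7 + 1326) - 25) = 1/(1319 - 25) = 1/1294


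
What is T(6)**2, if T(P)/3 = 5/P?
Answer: 25/4 ≈ 6.2500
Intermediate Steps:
T(P) = 15/P (T(P) = 3*(5/P) = 15/P)
T(6)**2 = (15/6)**2 = (15*(1/6))**2 = (5/2)**2 = 25/4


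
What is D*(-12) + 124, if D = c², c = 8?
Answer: -644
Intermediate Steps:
D = 64 (D = 8² = 64)
D*(-12) + 124 = 64*(-12) + 124 = -768 + 124 = -644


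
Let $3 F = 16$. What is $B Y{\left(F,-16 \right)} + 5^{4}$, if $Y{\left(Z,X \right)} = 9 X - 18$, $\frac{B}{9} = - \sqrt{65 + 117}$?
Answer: $625 + 1458 \sqrt{182} \approx 20295.0$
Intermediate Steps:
$F = \frac{16}{3}$ ($F = \frac{1}{3} \cdot 16 = \frac{16}{3} \approx 5.3333$)
$B = - 9 \sqrt{182}$ ($B = 9 \left(- \sqrt{65 + 117}\right) = 9 \left(- \sqrt{182}\right) = - 9 \sqrt{182} \approx -121.42$)
$Y{\left(Z,X \right)} = -18 + 9 X$
$B Y{\left(F,-16 \right)} + 5^{4} = - 9 \sqrt{182} \left(-18 + 9 \left(-16\right)\right) + 5^{4} = - 9 \sqrt{182} \left(-18 - 144\right) + 625 = - 9 \sqrt{182} \left(-162\right) + 625 = 1458 \sqrt{182} + 625 = 625 + 1458 \sqrt{182}$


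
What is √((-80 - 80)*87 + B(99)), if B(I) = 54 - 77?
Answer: I*√13943 ≈ 118.08*I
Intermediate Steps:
B(I) = -23
√((-80 - 80)*87 + B(99)) = √((-80 - 80)*87 - 23) = √(-160*87 - 23) = √(-13920 - 23) = √(-13943) = I*√13943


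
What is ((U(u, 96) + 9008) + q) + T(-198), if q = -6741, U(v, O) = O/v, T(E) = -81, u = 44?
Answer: 24070/11 ≈ 2188.2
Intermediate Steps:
((U(u, 96) + 9008) + q) + T(-198) = ((96/44 + 9008) - 6741) - 81 = ((96*(1/44) + 9008) - 6741) - 81 = ((24/11 + 9008) - 6741) - 81 = (99112/11 - 6741) - 81 = 24961/11 - 81 = 24070/11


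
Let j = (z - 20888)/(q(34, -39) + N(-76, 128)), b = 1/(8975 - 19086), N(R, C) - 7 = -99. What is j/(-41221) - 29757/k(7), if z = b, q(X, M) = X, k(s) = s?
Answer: -102762018150867/24173560798 ≈ -4251.0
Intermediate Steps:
N(R, C) = -92 (N(R, C) = 7 - 99 = -92)
b = -1/10111 (b = 1/(-10111) = -1/10111 ≈ -9.8902e-5)
z = -1/10111 ≈ -9.8902e-5
j = 211198569/586438 (j = (-1/10111 - 20888)/(34 - 92) = -211198569/10111/(-58) = -211198569/10111*(-1/58) = 211198569/586438 ≈ 360.14)
j/(-41221) - 29757/k(7) = (211198569/586438)/(-41221) - 29757/7 = (211198569/586438)*(-1/41221) - 29757*⅐ = -211198569/24173560798 - 4251 = -102762018150867/24173560798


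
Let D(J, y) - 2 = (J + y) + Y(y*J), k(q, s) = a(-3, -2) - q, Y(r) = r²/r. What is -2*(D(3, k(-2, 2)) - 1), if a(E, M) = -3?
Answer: 0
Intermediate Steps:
Y(r) = r
k(q, s) = -3 - q
D(J, y) = 2 + J + y + J*y (D(J, y) = 2 + ((J + y) + y*J) = 2 + ((J + y) + J*y) = 2 + (J + y + J*y) = 2 + J + y + J*y)
-2*(D(3, k(-2, 2)) - 1) = -2*((2 + 3 + (-3 - 1*(-2)) + 3*(-3 - 1*(-2))) - 1) = -2*((2 + 3 + (-3 + 2) + 3*(-3 + 2)) - 1) = -2*((2 + 3 - 1 + 3*(-1)) - 1) = -2*((2 + 3 - 1 - 3) - 1) = -2*(1 - 1) = -2*0 = 0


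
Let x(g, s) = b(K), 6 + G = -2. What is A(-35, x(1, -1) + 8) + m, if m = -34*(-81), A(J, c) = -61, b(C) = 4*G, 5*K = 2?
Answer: 2693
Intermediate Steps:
G = -8 (G = -6 - 2 = -8)
K = ⅖ (K = (⅕)*2 = ⅖ ≈ 0.40000)
b(C) = -32 (b(C) = 4*(-8) = -32)
x(g, s) = -32
m = 2754
A(-35, x(1, -1) + 8) + m = -61 + 2754 = 2693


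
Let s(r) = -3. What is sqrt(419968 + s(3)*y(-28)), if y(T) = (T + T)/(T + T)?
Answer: 13*sqrt(2485) ≈ 648.05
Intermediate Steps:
y(T) = 1 (y(T) = (2*T)/((2*T)) = (2*T)*(1/(2*T)) = 1)
sqrt(419968 + s(3)*y(-28)) = sqrt(419968 - 3*1) = sqrt(419968 - 3) = sqrt(419965) = 13*sqrt(2485)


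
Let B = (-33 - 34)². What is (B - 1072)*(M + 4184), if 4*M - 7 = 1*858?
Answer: 60142617/4 ≈ 1.5036e+7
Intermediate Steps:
M = 865/4 (M = 7/4 + (1*858)/4 = 7/4 + (¼)*858 = 7/4 + 429/2 = 865/4 ≈ 216.25)
B = 4489 (B = (-67)² = 4489)
(B - 1072)*(M + 4184) = (4489 - 1072)*(865/4 + 4184) = 3417*(17601/4) = 60142617/4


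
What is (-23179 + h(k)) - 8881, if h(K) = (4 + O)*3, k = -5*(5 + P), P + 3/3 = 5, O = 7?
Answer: -32027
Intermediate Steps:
P = 4 (P = -1 + 5 = 4)
k = -45 (k = -5*(5 + 4) = -5*9 = -45)
h(K) = 33 (h(K) = (4 + 7)*3 = 11*3 = 33)
(-23179 + h(k)) - 8881 = (-23179 + 33) - 8881 = -23146 - 8881 = -32027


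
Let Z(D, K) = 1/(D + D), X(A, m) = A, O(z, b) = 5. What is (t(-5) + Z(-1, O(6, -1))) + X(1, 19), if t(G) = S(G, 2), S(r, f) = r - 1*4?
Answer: -17/2 ≈ -8.5000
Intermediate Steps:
S(r, f) = -4 + r (S(r, f) = r - 4 = -4 + r)
Z(D, K) = 1/(2*D)
t(G) = -4 + G
(t(-5) + Z(-1, O(6, -1))) + X(1, 19) = ((-4 - 5) + (1/2)/(-1)) + 1 = (-9 + (1/2)*(-1)) + 1 = (-9 - 1/2) + 1 = -19/2 + 1 = -17/2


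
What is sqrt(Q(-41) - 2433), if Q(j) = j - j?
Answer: I*sqrt(2433) ≈ 49.325*I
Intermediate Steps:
Q(j) = 0
sqrt(Q(-41) - 2433) = sqrt(0 - 2433) = sqrt(-2433) = I*sqrt(2433)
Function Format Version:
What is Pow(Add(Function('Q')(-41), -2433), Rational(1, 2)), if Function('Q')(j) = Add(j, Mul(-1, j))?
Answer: Mul(I, Pow(2433, Rational(1, 2))) ≈ Mul(49.325, I)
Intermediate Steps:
Function('Q')(j) = 0
Pow(Add(Function('Q')(-41), -2433), Rational(1, 2)) = Pow(Add(0, -2433), Rational(1, 2)) = Pow(-2433, Rational(1, 2)) = Mul(I, Pow(2433, Rational(1, 2)))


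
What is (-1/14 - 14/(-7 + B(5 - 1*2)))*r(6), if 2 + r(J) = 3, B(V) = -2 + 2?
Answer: 27/14 ≈ 1.9286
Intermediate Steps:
B(V) = 0
r(J) = 1 (r(J) = -2 + 3 = 1)
(-1/14 - 14/(-7 + B(5 - 1*2)))*r(6) = (-1/14 - 14/(-7 + 0))*1 = (-1*1/14 - 14/(-7))*1 = (-1/14 - 14*(-⅐))*1 = (-1/14 + 2)*1 = (27/14)*1 = 27/14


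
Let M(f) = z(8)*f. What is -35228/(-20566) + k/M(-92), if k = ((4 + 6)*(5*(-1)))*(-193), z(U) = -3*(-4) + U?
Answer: -6682119/1892072 ≈ -3.5316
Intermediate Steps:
z(U) = 12 + U
M(f) = 20*f (M(f) = (12 + 8)*f = 20*f)
k = 9650 (k = (10*(-5))*(-193) = -50*(-193) = 9650)
-35228/(-20566) + k/M(-92) = -35228/(-20566) + 9650/((20*(-92))) = -35228*(-1/20566) + 9650/(-1840) = 17614/10283 + 9650*(-1/1840) = 17614/10283 - 965/184 = -6682119/1892072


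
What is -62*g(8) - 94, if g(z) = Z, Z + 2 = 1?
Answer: -32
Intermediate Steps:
Z = -1 (Z = -2 + 1 = -1)
g(z) = -1
-62*g(8) - 94 = -62*(-1) - 94 = 62 - 94 = -32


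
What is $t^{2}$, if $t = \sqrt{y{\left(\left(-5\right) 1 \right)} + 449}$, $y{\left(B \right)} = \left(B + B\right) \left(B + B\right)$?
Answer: $549$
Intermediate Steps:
$y{\left(B \right)} = 4 B^{2}$ ($y{\left(B \right)} = 2 B 2 B = 4 B^{2}$)
$t = 3 \sqrt{61}$ ($t = \sqrt{4 \left(\left(-5\right) 1\right)^{2} + 449} = \sqrt{4 \left(-5\right)^{2} + 449} = \sqrt{4 \cdot 25 + 449} = \sqrt{100 + 449} = \sqrt{549} = 3 \sqrt{61} \approx 23.431$)
$t^{2} = \left(3 \sqrt{61}\right)^{2} = 549$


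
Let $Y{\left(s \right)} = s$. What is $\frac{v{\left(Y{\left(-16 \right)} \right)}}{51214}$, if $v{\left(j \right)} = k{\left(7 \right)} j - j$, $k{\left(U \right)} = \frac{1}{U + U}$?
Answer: $\frac{52}{179249} \approx 0.0002901$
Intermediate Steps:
$k{\left(U \right)} = \frac{1}{2 U}$
$v{\left(j \right)} = - \frac{13 j}{14}$ ($v{\left(j \right)} = \frac{1}{2 \cdot 7} j - j = \frac{1}{2} \cdot \frac{1}{7} j - j = \frac{j}{14} - j = - \frac{13 j}{14}$)
$\frac{v{\left(Y{\left(-16 \right)} \right)}}{51214} = \frac{\left(- \frac{13}{14}\right) \left(-16\right)}{51214} = \frac{104}{7} \cdot \frac{1}{51214} = \frac{52}{179249}$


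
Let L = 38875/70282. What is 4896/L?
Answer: 344100672/38875 ≈ 8851.5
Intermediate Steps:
L = 38875/70282 (L = 38875*(1/70282) = 38875/70282 ≈ 0.55313)
4896/L = 4896/(38875/70282) = 4896*(70282/38875) = 344100672/38875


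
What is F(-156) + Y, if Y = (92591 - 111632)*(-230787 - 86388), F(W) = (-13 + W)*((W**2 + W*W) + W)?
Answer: 6031129971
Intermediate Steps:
F(W) = (-13 + W)*(W + 2*W**2) (F(W) = (-13 + W)*((W**2 + W**2) + W) = (-13 + W)*(2*W**2 + W) = (-13 + W)*(W + 2*W**2))
Y = 6039329175 (Y = -19041*(-317175) = 6039329175)
F(-156) + Y = -156*(-13 - 25*(-156) + 2*(-156)**2) + 6039329175 = -156*(-13 + 3900 + 2*24336) + 6039329175 = -156*(-13 + 3900 + 48672) + 6039329175 = -156*52559 + 6039329175 = -8199204 + 6039329175 = 6031129971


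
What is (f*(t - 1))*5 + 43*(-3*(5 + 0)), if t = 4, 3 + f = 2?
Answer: -660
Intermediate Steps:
f = -1 (f = -3 + 2 = -1)
(f*(t - 1))*5 + 43*(-3*(5 + 0)) = -(4 - 1)*5 + 43*(-3*(5 + 0)) = -1*3*5 + 43*(-3*5) = -3*5 + 43*(-15) = -15 - 645 = -660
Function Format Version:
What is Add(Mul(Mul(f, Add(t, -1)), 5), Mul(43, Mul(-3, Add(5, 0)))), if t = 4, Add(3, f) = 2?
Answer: -660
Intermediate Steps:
f = -1 (f = Add(-3, 2) = -1)
Add(Mul(Mul(f, Add(t, -1)), 5), Mul(43, Mul(-3, Add(5, 0)))) = Add(Mul(Mul(-1, Add(4, -1)), 5), Mul(43, Mul(-3, Add(5, 0)))) = Add(Mul(Mul(-1, 3), 5), Mul(43, Mul(-3, 5))) = Add(Mul(-3, 5), Mul(43, -15)) = Add(-15, -645) = -660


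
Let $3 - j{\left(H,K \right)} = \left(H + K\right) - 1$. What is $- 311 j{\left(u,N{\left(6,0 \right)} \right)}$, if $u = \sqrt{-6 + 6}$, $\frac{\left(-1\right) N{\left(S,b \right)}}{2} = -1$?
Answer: $-622$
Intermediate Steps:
$N{\left(S,b \right)} = 2$ ($N{\left(S,b \right)} = \left(-2\right) \left(-1\right) = 2$)
$u = 0$ ($u = \sqrt{0} = 0$)
$j{\left(H,K \right)} = 4 - H - K$ ($j{\left(H,K \right)} = 3 - \left(\left(H + K\right) - 1\right) = 3 - \left(-1 + H + K\right) = 4 - H - K$)
$- 311 j{\left(u,N{\left(6,0 \right)} \right)} = - 311 \left(4 - 0 - 2\right) = - 311 \left(4 + 0 - 2\right) = \left(-311\right) 2 = -622$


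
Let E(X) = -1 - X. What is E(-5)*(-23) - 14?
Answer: -106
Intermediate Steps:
E(-5)*(-23) - 14 = (-1 - 1*(-5))*(-23) - 14 = (-1 + 5)*(-23) - 14 = 4*(-23) - 14 = -92 - 14 = -106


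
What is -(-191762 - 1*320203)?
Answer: 511965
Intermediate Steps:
-(-191762 - 1*320203) = -(-191762 - 320203) = -1*(-511965) = 511965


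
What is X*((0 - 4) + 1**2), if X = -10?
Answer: 30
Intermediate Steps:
X*((0 - 4) + 1**2) = -10*((0 - 4) + 1**2) = -10*(-4 + 1) = -10*(-3) = 30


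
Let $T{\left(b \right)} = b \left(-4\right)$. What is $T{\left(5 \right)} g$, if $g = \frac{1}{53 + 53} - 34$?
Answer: $\frac{36030}{53} \approx 679.81$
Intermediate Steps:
$T{\left(b \right)} = - 4 b$
$g = - \frac{3603}{106}$ ($g = \frac{1}{106} - 34 = - \frac{3603}{106} \approx -33.991$)
$T{\left(5 \right)} g = \left(-4\right) 5 \left(- \frac{3603}{106}\right) = \left(-20\right) \left(- \frac{3603}{106}\right) = \frac{36030}{53}$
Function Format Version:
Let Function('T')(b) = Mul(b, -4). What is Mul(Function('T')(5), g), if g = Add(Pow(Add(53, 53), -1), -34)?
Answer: Rational(36030, 53) ≈ 679.81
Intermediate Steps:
Function('T')(b) = Mul(-4, b)
g = Rational(-3603, 106) (g = Add(Pow(106, -1), -34) = Add(Rational(1, 106), -34) = Rational(-3603, 106) ≈ -33.991)
Mul(Function('T')(5), g) = Mul(Mul(-4, 5), Rational(-3603, 106)) = Mul(-20, Rational(-3603, 106)) = Rational(36030, 53)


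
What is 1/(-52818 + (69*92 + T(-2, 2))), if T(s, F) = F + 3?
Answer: -1/46465 ≈ -2.1522e-5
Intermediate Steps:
T(s, F) = 3 + F
1/(-52818 + (69*92 + T(-2, 2))) = 1/(-52818 + (69*92 + (3 + 2))) = 1/(-52818 + (6348 + 5)) = 1/(-52818 + 6353) = 1/(-46465) = -1/46465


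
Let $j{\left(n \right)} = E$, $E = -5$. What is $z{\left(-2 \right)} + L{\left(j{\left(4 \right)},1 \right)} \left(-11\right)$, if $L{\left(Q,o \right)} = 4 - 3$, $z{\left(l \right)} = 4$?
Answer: $-7$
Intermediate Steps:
$j{\left(n \right)} = -5$
$L{\left(Q,o \right)} = 1$ ($L{\left(Q,o \right)} = 4 - 3 = 1$)
$z{\left(-2 \right)} + L{\left(j{\left(4 \right)},1 \right)} \left(-11\right) = 4 + 1 \left(-11\right) = 4 - 11 = -7$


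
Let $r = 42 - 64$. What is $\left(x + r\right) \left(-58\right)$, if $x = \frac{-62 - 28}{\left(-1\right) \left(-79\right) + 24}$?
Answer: $\frac{136648}{103} \approx 1326.7$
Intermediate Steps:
$r = -22$
$x = - \frac{90}{103}$ ($x = - \frac{90}{79 + 24} = - \frac{90}{103} \approx -0.87379$)
$\left(x + r\right) \left(-58\right) = \left(- \frac{90}{103} - 22\right) \left(-58\right) = \left(- \frac{2356}{103}\right) \left(-58\right) = \frac{136648}{103}$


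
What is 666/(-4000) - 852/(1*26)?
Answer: -856329/26000 ≈ -32.936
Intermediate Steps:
666/(-4000) - 852/(1*26) = 666*(-1/4000) - 852/26 = -333/2000 - 852*1/26 = -333/2000 - 426/13 = -856329/26000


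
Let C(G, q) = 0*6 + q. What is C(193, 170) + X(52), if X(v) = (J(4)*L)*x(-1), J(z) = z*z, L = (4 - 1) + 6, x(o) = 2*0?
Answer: 170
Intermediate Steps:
x(o) = 0
L = 9 (L = 3 + 6 = 9)
J(z) = z²
X(v) = 0 (X(v) = (4²*9)*0 = (16*9)*0 = 144*0 = 0)
C(G, q) = q (C(G, q) = 0 + q = q)
C(193, 170) + X(52) = 170 + 0 = 170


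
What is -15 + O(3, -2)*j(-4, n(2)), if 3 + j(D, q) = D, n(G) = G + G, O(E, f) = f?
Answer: -1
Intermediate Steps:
n(G) = 2*G
j(D, q) = -3 + D
-15 + O(3, -2)*j(-4, n(2)) = -15 - 2*(-3 - 4) = -15 - 2*(-7) = -15 + 14 = -1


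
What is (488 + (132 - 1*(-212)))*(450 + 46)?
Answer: 412672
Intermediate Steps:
(488 + (132 - 1*(-212)))*(450 + 46) = (488 + (132 + 212))*496 = (488 + 344)*496 = 832*496 = 412672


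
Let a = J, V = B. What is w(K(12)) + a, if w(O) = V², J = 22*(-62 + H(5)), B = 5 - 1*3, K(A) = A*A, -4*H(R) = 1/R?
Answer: -13611/10 ≈ -1361.1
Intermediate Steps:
H(R) = -1/(4*R)
K(A) = A²
B = 2 (B = 5 - 3 = 2)
V = 2
J = -13651/10 (J = 22*(-62 - ¼/5) = 22*(-62 - ¼*⅕) = 22*(-62 - 1/20) = 22*(-1241/20) = -13651/10 ≈ -1365.1)
a = -13651/10 ≈ -1365.1
w(O) = 4 (w(O) = 2² = 4)
w(K(12)) + a = 4 - 13651/10 = -13611/10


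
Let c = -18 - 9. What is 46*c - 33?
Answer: -1275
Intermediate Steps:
c = -27
46*c - 33 = 46*(-27) - 33 = -1242 - 33 = -1275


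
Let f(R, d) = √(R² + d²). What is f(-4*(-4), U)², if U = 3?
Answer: 265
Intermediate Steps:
f(-4*(-4), U)² = (√((-4*(-4))² + 3²))² = (√(16² + 9))² = (√(256 + 9))² = (√265)² = 265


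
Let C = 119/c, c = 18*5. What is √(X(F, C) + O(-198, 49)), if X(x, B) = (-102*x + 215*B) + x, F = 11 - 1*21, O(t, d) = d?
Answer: √48358/6 ≈ 36.651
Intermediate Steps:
F = -10 (F = 11 - 21 = -10)
c = 90
C = 119/90 ≈ 1.3222
X(x, B) = -101*x + 215*B
√(X(F, C) + O(-198, 49)) = √((-101*(-10) + 215*(119/90)) + 49) = √((1010 + 5117/18) + 49) = √(23297/18 + 49) = √(24179/18) = √48358/6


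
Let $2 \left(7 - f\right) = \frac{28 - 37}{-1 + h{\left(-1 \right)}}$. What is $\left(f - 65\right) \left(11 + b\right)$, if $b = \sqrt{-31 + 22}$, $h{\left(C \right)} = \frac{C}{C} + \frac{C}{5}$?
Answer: $- \frac{1771}{2} - \frac{483 i}{2} \approx -885.5 - 241.5 i$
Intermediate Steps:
$h{\left(C \right)} = 1 + \frac{C}{5}$ ($h{\left(C \right)} = 1 + C \frac{1}{5} = 1 + \frac{C}{5}$)
$f = - \frac{31}{2}$ ($f = 7 - \frac{\left(28 - 37\right) \frac{1}{-1 + \left(1 + \frac{1}{5} \left(-1\right)\right)}}{2} = 7 - \frac{\left(-9\right) \frac{1}{-1 + \left(1 - \frac{1}{5}\right)}}{2} = 7 - \frac{\left(-9\right) \frac{1}{-1 + \frac{4}{5}}}{2} = 7 - \frac{\left(-9\right) \frac{1}{- \frac{1}{5}}}{2} = 7 - \frac{\left(-9\right) \left(-5\right)}{2} = 7 - \frac{45}{2} = - \frac{31}{2} \approx -15.5$)
$b = 3 i$ ($b = \sqrt{-9} = 3 i \approx 3.0 i$)
$\left(f - 65\right) \left(11 + b\right) = \left(- \frac{31}{2} - 65\right) \left(11 + 3 i\right) = - \frac{161 \left(11 + 3 i\right)}{2} = - \frac{1771}{2} - \frac{483 i}{2}$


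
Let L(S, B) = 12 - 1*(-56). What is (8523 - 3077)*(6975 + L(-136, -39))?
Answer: 38356178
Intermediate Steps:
L(S, B) = 68 (L(S, B) = 12 + 56 = 68)
(8523 - 3077)*(6975 + L(-136, -39)) = (8523 - 3077)*(6975 + 68) = 5446*7043 = 38356178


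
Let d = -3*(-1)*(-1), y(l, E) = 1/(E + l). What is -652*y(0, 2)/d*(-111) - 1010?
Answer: -13072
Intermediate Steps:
d = -3 (d = 3*(-1) = -3)
-652*y(0, 2)/d*(-111) - 1010 = -652*1/((2 + 0)*(-3))*(-111) - 1010 = -652*-⅓/2*(-111) - 1010 = -652*(½)*(-⅓)*(-111) - 1010 = -(-326)*(-111)/3 - 1010 = -652*37/2 - 1010 = -12062 - 1010 = -13072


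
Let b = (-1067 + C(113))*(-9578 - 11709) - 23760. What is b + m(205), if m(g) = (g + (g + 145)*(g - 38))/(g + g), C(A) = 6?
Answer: 1850074985/82 ≈ 2.2562e+7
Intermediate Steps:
m(g) = (g + (-38 + g)*(145 + g))/(2*g) (m(g) = (g + (145 + g)*(-38 + g))/((2*g)) = (g + (-38 + g)*(145 + g))*(1/(2*g)) = (g + (-38 + g)*(145 + g))/(2*g))
b = 22561747 (b = (-1067 + 6)*(-9578 - 11709) - 23760 = -1061*(-21287) - 23760 = 22585507 - 23760 = 22561747)
b + m(205) = 22561747 + (54 + (1/2)*205 - 2755/205) = 22561747 + (54 + 205/2 - 2755*1/205) = 22561747 + (54 + 205/2 - 551/41) = 22561747 + 11731/82 = 1850074985/82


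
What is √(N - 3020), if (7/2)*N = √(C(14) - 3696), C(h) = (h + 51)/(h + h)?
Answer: √(-147980 + I*√723961)/7 ≈ 0.15799 + 54.955*I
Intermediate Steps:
C(h) = (51 + h)/(2*h) (C(h) = (51 + h)/((2*h)) = (51 + h)*(1/(2*h)) = (51 + h)/(2*h))
N = I*√723961/49 (N = 2*√((½)*(51 + 14)/14 - 3696)/7 = 2*√((½)*(1/14)*65 - 3696)/7 = 2*√(65/28 - 3696)/7 = 2*√(-103423/28)/7 = 2*(I*√723961/14)/7 = I*√723961/49 ≈ 17.364*I)
√(N - 3020) = √(I*√723961/49 - 3020) = √(-3020 + I*√723961/49)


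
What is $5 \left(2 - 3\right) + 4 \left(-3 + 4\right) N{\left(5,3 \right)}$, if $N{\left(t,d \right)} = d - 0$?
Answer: $7$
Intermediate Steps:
$N{\left(t,d \right)} = d$ ($N{\left(t,d \right)} = d + 0 = d$)
$5 \left(2 - 3\right) + 4 \left(-3 + 4\right) N{\left(5,3 \right)} = 5 \left(2 - 3\right) + 4 \left(-3 + 4\right) 3 = 5 \left(-1\right) + 4 \cdot 1 \cdot 3 = -5 + 4 \cdot 3 = -5 + 12 = 7$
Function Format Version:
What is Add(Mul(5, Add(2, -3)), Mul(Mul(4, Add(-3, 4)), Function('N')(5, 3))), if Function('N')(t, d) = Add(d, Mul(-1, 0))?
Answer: 7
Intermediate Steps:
Function('N')(t, d) = d (Function('N')(t, d) = Add(d, 0) = d)
Add(Mul(5, Add(2, -3)), Mul(Mul(4, Add(-3, 4)), Function('N')(5, 3))) = Add(Mul(5, Add(2, -3)), Mul(Mul(4, Add(-3, 4)), 3)) = Add(Mul(5, -1), Mul(Mul(4, 1), 3)) = Add(-5, Mul(4, 3)) = Add(-5, 12) = 7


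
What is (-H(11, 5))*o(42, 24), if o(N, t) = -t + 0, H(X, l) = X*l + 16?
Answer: 1704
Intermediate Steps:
H(X, l) = 16 + X*l
o(N, t) = -t
(-H(11, 5))*o(42, 24) = (-(16 + 11*5))*(-1*24) = -(16 + 55)*(-24) = -1*71*(-24) = -71*(-24) = 1704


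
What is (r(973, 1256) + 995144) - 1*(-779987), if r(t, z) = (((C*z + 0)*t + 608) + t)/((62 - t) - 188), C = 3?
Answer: 1947201124/1099 ≈ 1.7718e+6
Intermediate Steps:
r(t, z) = (608 + t + 3*t*z)/(-126 - t) (r(t, z) = (((3*z + 0)*t + 608) + t)/((62 - t) - 188) = (((3*z)*t + 608) + t)/(-126 - t) = ((3*t*z + 608) + t)/(-126 - t) = ((608 + 3*t*z) + t)/(-126 - t) = (608 + t + 3*t*z)/(-126 - t))
(r(973, 1256) + 995144) - 1*(-779987) = ((-608 - 1*973 - 3*973*1256)/(126 + 973) + 995144) - 1*(-779987) = ((-608 - 973 - 3666264)/1099 + 995144) + 779987 = ((1/1099)*(-3667845) + 995144) + 779987 = (-3667845/1099 + 995144) + 779987 = 1089995411/1099 + 779987 = 1947201124/1099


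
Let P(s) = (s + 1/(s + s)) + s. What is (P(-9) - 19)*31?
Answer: -20677/18 ≈ -1148.7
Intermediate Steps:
P(s) = 1/(2*s) + 2*s (P(s) = (s + 1/(2*s)) + s = 1/(2*s) + 2*s)
(P(-9) - 19)*31 = (((½)/(-9) + 2*(-9)) - 19)*31 = (((½)*(-⅑) - 18) - 19)*31 = ((-1/18 - 18) - 19)*31 = (-325/18 - 19)*31 = -667/18*31 = -20677/18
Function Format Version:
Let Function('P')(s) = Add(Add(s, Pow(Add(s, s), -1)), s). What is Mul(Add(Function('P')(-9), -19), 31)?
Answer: Rational(-20677, 18) ≈ -1148.7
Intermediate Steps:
Function('P')(s) = Add(Mul(Rational(1, 2), Pow(s, -1)), Mul(2, s)) (Function('P')(s) = Add(Add(s, Pow(Mul(2, s), -1)), s) = Add(Add(s, Mul(Rational(1, 2), Pow(s, -1))), s) = Add(Mul(Rational(1, 2), Pow(s, -1)), Mul(2, s)))
Mul(Add(Function('P')(-9), -19), 31) = Mul(Add(Add(Mul(Rational(1, 2), Pow(-9, -1)), Mul(2, -9)), -19), 31) = Mul(Add(Add(Mul(Rational(1, 2), Rational(-1, 9)), -18), -19), 31) = Mul(Add(Add(Rational(-1, 18), -18), -19), 31) = Mul(Add(Rational(-325, 18), -19), 31) = Mul(Rational(-667, 18), 31) = Rational(-20677, 18)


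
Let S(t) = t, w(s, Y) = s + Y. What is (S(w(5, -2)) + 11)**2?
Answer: 196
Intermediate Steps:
w(s, Y) = Y + s
(S(w(5, -2)) + 11)**2 = ((-2 + 5) + 11)**2 = (3 + 11)**2 = 14**2 = 196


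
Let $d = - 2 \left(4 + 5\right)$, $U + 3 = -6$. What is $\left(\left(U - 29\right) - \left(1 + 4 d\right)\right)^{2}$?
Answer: $1089$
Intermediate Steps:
$U = -9$ ($U = -3 - 6 = -9$)
$d = -18$ ($d = \left(-2\right) 9 = -18$)
$\left(\left(U - 29\right) - \left(1 + 4 d\right)\right)^{2} = \left(\left(-9 - 29\right) - -71\right)^{2} = \left(-38 + \left(72 - 1\right)\right)^{2} = \left(-38 + 71\right)^{2} = 33^{2} = 1089$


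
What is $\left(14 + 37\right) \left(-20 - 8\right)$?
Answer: $-1428$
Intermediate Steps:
$\left(14 + 37\right) \left(-20 - 8\right) = 51 \left(-20 - 8\right) = 51 \left(-28\right) = -1428$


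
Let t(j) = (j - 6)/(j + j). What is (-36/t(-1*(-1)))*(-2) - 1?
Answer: -149/5 ≈ -29.800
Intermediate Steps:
t(j) = (-6 + j)/(2*j) (t(j) = (-6 + j)/((2*j)) = (-6 + j)*(1/(2*j)) = (-6 + j)/(2*j))
(-36/t(-1*(-1)))*(-2) - 1 = (-36*2/(-6 - 1*(-1)))*(-2) - 1 = (-36*2/(-6 + 1))*(-1*2) - 1 = -36/((½)*1*(-5))*(-2) - 1 = -36/(-5/2)*(-2) - 1 = -36*(-⅖)*(-2) - 1 = (72/5)*(-2) - 1 = -144/5 - 1 = -149/5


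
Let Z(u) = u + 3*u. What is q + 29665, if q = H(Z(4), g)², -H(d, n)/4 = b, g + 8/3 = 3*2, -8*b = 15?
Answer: 118885/4 ≈ 29721.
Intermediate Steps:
b = -15/8 (b = -⅛*15 = -15/8 ≈ -1.8750)
g = 10/3 (g = -8/3 + 3*2 = -8/3 + 6 = 10/3 ≈ 3.3333)
Z(u) = 4*u
H(d, n) = 15/2 (H(d, n) = -4*(-15/8) = 15/2)
q = 225/4 (q = (15/2)² = 225/4 ≈ 56.250)
q + 29665 = 225/4 + 29665 = 118885/4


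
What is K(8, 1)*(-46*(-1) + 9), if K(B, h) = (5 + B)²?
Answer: 9295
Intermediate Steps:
K(8, 1)*(-46*(-1) + 9) = (5 + 8)²*(-46*(-1) + 9) = 13²*(46 + 9) = 169*55 = 9295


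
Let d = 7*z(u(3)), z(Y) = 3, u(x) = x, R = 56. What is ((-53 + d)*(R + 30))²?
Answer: 7573504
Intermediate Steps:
d = 21 (d = 7*3 = 21)
((-53 + d)*(R + 30))² = ((-53 + 21)*(56 + 30))² = (-32*86)² = (-2752)² = 7573504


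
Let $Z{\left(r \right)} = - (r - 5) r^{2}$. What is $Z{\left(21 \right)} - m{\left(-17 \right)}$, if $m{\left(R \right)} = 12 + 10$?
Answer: $-7078$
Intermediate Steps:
$m{\left(R \right)} = 22$
$Z{\left(r \right)} = r^{2} \left(5 - r\right)$ ($Z{\left(r \right)} = - (-5 + r) r^{2} = \left(5 - r\right) r^{2} = r^{2} \left(5 - r\right)$)
$Z{\left(21 \right)} - m{\left(-17 \right)} = 21^{2} \left(5 - 21\right) - 22 = 441 \left(5 - 21\right) - 22 = 441 \left(-16\right) - 22 = -7056 - 22 = -7078$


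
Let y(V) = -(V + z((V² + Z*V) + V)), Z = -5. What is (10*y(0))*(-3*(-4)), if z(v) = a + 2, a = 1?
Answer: -360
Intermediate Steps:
z(v) = 3 (z(v) = 1 + 2 = 3)
y(V) = -3 - V (y(V) = -(V + 3) = -(3 + V) = -3 - V)
(10*y(0))*(-3*(-4)) = (10*(-3 - 1*0))*(-3*(-4)) = (10*(-3 + 0))*12 = (10*(-3))*12 = -30*12 = -360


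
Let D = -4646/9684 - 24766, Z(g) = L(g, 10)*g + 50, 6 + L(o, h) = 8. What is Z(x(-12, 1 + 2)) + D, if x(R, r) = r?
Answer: -119648143/4842 ≈ -24710.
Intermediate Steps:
L(o, h) = 2 (L(o, h) = -6 + 8 = 2)
Z(g) = 50 + 2*g (Z(g) = 2*g + 50 = 50 + 2*g)
D = -119919295/4842 (D = -4646*1/9684 - 24766 = -2323/4842 - 24766 = -119919295/4842 ≈ -24766.)
Z(x(-12, 1 + 2)) + D = (50 + 2*(1 + 2)) - 119919295/4842 = (50 + 2*3) - 119919295/4842 = (50 + 6) - 119919295/4842 = 56 - 119919295/4842 = -119648143/4842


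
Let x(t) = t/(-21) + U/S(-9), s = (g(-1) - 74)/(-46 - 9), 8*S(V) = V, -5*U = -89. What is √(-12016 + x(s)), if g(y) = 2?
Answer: 4*I*√40127087/231 ≈ 109.69*I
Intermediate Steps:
U = 89/5 (U = -⅕*(-89) = 89/5 ≈ 17.800)
S(V) = V/8
s = 72/55 (s = (2 - 74)/(-46 - 9) = -72/(-55) = -72*(-1/55) = 72/55 ≈ 1.3091)
x(t) = -712/45 - t/21 (x(t) = t/(-21) + 89/(5*(((⅛)*(-9)))) = t*(-1/21) + 89/(5*(-9/8)) = -t/21 + (89/5)*(-8/9) = -t/21 - 712/45 = -712/45 - t/21)
√(-12016 + x(s)) = √(-12016 + (-712/45 - 1/21*72/55)) = √(-12016 + (-712/45 - 24/385)) = √(-12016 - 11008/693) = √(-8338096/693) = 4*I*√40127087/231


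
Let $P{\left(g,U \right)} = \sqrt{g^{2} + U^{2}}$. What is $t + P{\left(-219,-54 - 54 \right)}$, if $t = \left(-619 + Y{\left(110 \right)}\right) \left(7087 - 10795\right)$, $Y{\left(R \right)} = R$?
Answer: $1887372 + 15 \sqrt{265} \approx 1.8876 \cdot 10^{6}$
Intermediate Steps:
$P{\left(g,U \right)} = \sqrt{U^{2} + g^{2}}$
$t = 1887372$ ($t = \left(-619 + 110\right) \left(7087 - 10795\right) = \left(-509\right) \left(-3708\right) = 1887372$)
$t + P{\left(-219,-54 - 54 \right)} = 1887372 + \sqrt{\left(-54 - 54\right)^{2} + \left(-219\right)^{2}} = 1887372 + \sqrt{\left(-54 - 54\right)^{2} + 47961} = 1887372 + \sqrt{\left(-108\right)^{2} + 47961} = 1887372 + \sqrt{11664 + 47961} = 1887372 + \sqrt{59625} = 1887372 + 15 \sqrt{265}$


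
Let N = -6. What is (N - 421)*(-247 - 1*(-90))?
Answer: 67039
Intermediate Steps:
(N - 421)*(-247 - 1*(-90)) = (-6 - 421)*(-247 - 1*(-90)) = -427*(-247 + 90) = -427*(-157) = 67039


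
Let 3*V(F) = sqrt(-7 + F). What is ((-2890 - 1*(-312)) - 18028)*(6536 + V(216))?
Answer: -134680816 - 20606*sqrt(209)/3 ≈ -1.3478e+8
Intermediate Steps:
V(F) = sqrt(-7 + F)/3
((-2890 - 1*(-312)) - 18028)*(6536 + V(216)) = ((-2890 - 1*(-312)) - 18028)*(6536 + sqrt(-7 + 216)/3) = ((-2890 + 312) - 18028)*(6536 + sqrt(209)/3) = (-2578 - 18028)*(6536 + sqrt(209)/3) = -20606*(6536 + sqrt(209)/3) = -134680816 - 20606*sqrt(209)/3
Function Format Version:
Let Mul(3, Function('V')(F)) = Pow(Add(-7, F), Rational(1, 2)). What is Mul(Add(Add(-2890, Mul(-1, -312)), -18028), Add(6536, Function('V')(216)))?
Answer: Add(-134680816, Mul(Rational(-20606, 3), Pow(209, Rational(1, 2)))) ≈ -1.3478e+8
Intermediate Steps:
Function('V')(F) = Mul(Rational(1, 3), Pow(Add(-7, F), Rational(1, 2)))
Mul(Add(Add(-2890, Mul(-1, -312)), -18028), Add(6536, Function('V')(216))) = Mul(Add(Add(-2890, Mul(-1, -312)), -18028), Add(6536, Mul(Rational(1, 3), Pow(Add(-7, 216), Rational(1, 2))))) = Mul(Add(Add(-2890, 312), -18028), Add(6536, Mul(Rational(1, 3), Pow(209, Rational(1, 2))))) = Mul(Add(-2578, -18028), Add(6536, Mul(Rational(1, 3), Pow(209, Rational(1, 2))))) = Mul(-20606, Add(6536, Mul(Rational(1, 3), Pow(209, Rational(1, 2))))) = Add(-134680816, Mul(Rational(-20606, 3), Pow(209, Rational(1, 2))))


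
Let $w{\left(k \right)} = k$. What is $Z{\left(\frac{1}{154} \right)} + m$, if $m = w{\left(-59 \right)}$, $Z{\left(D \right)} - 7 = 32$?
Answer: $-20$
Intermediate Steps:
$Z{\left(D \right)} = 39$ ($Z{\left(D \right)} = 7 + 32 = 39$)
$m = -59$
$Z{\left(\frac{1}{154} \right)} + m = 39 - 59 = -20$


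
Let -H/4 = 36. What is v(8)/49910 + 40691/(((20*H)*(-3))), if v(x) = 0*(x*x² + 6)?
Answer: 40691/8640 ≈ 4.7096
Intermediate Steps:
H = -144 (H = -4*36 = -144)
v(x) = 0 (v(x) = 0*(x³ + 6) = 0*(6 + x³) = 0)
v(8)/49910 + 40691/(((20*H)*(-3))) = 0/49910 + 40691/(((20*(-144))*(-3))) = 0*(1/49910) + 40691/((-2880*(-3))) = 0 + 40691/8640 = 40691/8640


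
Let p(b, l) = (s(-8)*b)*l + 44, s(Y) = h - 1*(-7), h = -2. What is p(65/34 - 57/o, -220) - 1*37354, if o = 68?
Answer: -654345/17 ≈ -38491.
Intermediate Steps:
s(Y) = 5 (s(Y) = -2 - 1*(-7) = -2 + 7 = 5)
p(b, l) = 44 + 5*b*l (p(b, l) = (5*b)*l + 44 = 5*b*l + 44 = 44 + 5*b*l)
p(65/34 - 57/o, -220) - 1*37354 = (44 + 5*(65/34 - 57/68)*(-220)) - 1*37354 = (44 + 5*(65*(1/34) - 57*1/68)*(-220)) - 37354 = (44 + 5*(65/34 - 57/68)*(-220)) - 37354 = (44 + 5*(73/68)*(-220)) - 37354 = (44 - 20075/17) - 37354 = -19327/17 - 37354 = -654345/17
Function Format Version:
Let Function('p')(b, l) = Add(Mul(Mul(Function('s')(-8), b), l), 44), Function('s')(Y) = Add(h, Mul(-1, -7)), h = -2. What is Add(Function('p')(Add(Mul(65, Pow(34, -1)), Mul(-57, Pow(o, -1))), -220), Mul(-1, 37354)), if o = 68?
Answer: Rational(-654345, 17) ≈ -38491.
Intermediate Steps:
Function('s')(Y) = 5 (Function('s')(Y) = Add(-2, Mul(-1, -7)) = Add(-2, 7) = 5)
Function('p')(b, l) = Add(44, Mul(5, b, l)) (Function('p')(b, l) = Add(Mul(Mul(5, b), l), 44) = Add(Mul(5, b, l), 44) = Add(44, Mul(5, b, l)))
Add(Function('p')(Add(Mul(65, Pow(34, -1)), Mul(-57, Pow(o, -1))), -220), Mul(-1, 37354)) = Add(Add(44, Mul(5, Add(Mul(65, Pow(34, -1)), Mul(-57, Pow(68, -1))), -220)), Mul(-1, 37354)) = Add(Add(44, Mul(5, Add(Mul(65, Rational(1, 34)), Mul(-57, Rational(1, 68))), -220)), -37354) = Add(Add(44, Mul(5, Add(Rational(65, 34), Rational(-57, 68)), -220)), -37354) = Add(Add(44, Mul(5, Rational(73, 68), -220)), -37354) = Add(Add(44, Rational(-20075, 17)), -37354) = Add(Rational(-19327, 17), -37354) = Rational(-654345, 17)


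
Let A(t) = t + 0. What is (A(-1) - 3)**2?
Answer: 16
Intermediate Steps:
A(t) = t
(A(-1) - 3)**2 = (-1 - 3)**2 = (-4)**2 = 16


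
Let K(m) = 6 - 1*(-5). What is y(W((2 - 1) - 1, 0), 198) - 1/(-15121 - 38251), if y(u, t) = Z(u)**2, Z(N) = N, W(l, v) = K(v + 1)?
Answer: 6458013/53372 ≈ 121.00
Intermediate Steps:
K(m) = 11 (K(m) = 6 + 5 = 11)
W(l, v) = 11
y(u, t) = u**2
y(W((2 - 1) - 1, 0), 198) - 1/(-15121 - 38251) = 11**2 - 1/(-15121 - 38251) = 121 - 1/(-53372) = 121 - 1*(-1/53372) = 121 + 1/53372 = 6458013/53372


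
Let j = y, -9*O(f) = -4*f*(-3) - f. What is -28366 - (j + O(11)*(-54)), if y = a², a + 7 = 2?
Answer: -29117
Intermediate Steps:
O(f) = -11*f/9 (O(f) = -(-4*f*(-3) - f)/9 = -(12*f - f)/9 = -11*f/9)
a = -5 (a = -7 + 2 = -5)
y = 25 (y = (-5)² = 25)
j = 25
-28366 - (j + O(11)*(-54)) = -28366 - (25 - 11/9*11*(-54)) = -28366 - (25 - 121/9*(-54)) = -28366 - (25 + 726) = -28366 - 1*751 = -28366 - 751 = -29117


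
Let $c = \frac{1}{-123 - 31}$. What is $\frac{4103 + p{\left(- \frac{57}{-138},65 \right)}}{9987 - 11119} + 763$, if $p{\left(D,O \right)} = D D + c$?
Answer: $\frac{140058438577}{184439024} \approx 759.38$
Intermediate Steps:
$c = - \frac{1}{154}$ ($c = \frac{1}{-154} = - \frac{1}{154} \approx -0.0064935$)
$p{\left(D,O \right)} = - \frac{1}{154} + D^{2}$ ($p{\left(D,O \right)} = D D - \frac{1}{154} = D^{2} - \frac{1}{154} = - \frac{1}{154} + D^{2}$)
$\frac{4103 + p{\left(- \frac{57}{-138},65 \right)}}{9987 - 11119} + 763 = \frac{4103 - \left(\frac{1}{154} - \left(- \frac{57}{-138}\right)^{2}\right)}{9987 - 11119} + 763 = \frac{4103 - \left(\frac{1}{154} - \left(\left(-57\right) \left(- \frac{1}{138}\right)\right)^{2}\right)}{-1132} + 763 = \left(4103 - \left(\frac{1}{154} - \left(\frac{19}{46}\right)^{2}\right)\right) \left(- \frac{1}{1132}\right) + 763 = \left(4103 + \left(- \frac{1}{154} + \frac{361}{2116}\right)\right) \left(- \frac{1}{1132}\right) + 763 = \left(4103 + \frac{26739}{162932}\right) \left(- \frac{1}{1132}\right) + 763 = \frac{668536735}{162932} \left(- \frac{1}{1132}\right) + 763 = - \frac{668536735}{184439024} + 763 = \frac{140058438577}{184439024}$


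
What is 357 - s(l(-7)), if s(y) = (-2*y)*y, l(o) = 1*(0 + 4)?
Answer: 389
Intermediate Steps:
l(o) = 4 (l(o) = 1*4 = 4)
s(y) = -2*y**2
357 - s(l(-7)) = 357 - (-2)*4**2 = 357 - (-2)*16 = 357 - 1*(-32) = 357 + 32 = 389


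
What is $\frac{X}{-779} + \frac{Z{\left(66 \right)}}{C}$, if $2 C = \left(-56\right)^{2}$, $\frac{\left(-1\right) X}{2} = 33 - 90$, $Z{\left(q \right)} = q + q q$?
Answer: $\frac{85947}{32144} \approx 2.6738$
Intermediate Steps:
$Z{\left(q \right)} = q + q^{2}$
$X = 114$ ($X = - 2 \left(33 - 90\right) = \left(-2\right) \left(-57\right) = 114$)
$C = 1568$ ($C = \frac{\left(-56\right)^{2}}{2} = \frac{1}{2} \cdot 3136 = 1568$)
$\frac{X}{-779} + \frac{Z{\left(66 \right)}}{C} = \frac{114}{-779} + \frac{66 \left(1 + 66\right)}{1568} = 114 \left(- \frac{1}{779}\right) + 66 \cdot 67 \cdot \frac{1}{1568} = - \frac{6}{41} + 4422 \cdot \frac{1}{1568} = - \frac{6}{41} + \frac{2211}{784} = \frac{85947}{32144}$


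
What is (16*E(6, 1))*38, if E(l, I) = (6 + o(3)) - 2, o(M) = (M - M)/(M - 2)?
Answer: 2432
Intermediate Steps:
o(M) = 0 (o(M) = 0/(-2 + M) = 0)
E(l, I) = 4 (E(l, I) = (6 + 0) - 2 = 6 - 2 = 4)
(16*E(6, 1))*38 = (16*4)*38 = 64*38 = 2432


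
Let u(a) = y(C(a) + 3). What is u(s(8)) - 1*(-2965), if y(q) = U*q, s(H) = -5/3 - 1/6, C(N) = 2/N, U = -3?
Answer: 32552/11 ≈ 2959.3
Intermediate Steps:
s(H) = -11/6 (s(H) = -5*1/3 - 1*1/6 = -5/3 - 1/6 = -11/6)
y(q) = -3*q
u(a) = -9 - 6/a (u(a) = -3*(2/a + 3) = -3*(3 + 2/a) = -9 - 6/a)
u(s(8)) - 1*(-2965) = (-9 - 6/(-11/6)) - 1*(-2965) = (-9 - 6*(-6/11)) + 2965 = (-9 + 36/11) + 2965 = -63/11 + 2965 = 32552/11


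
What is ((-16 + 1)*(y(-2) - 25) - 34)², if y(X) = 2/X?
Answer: 126736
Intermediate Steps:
((-16 + 1)*(y(-2) - 25) - 34)² = ((-16 + 1)*(2/(-2) - 25) - 34)² = (-15*(2*(-½) - 25) - 34)² = (-15*(-1 - 25) - 34)² = (-15*(-26) - 34)² = (390 - 34)² = 356² = 126736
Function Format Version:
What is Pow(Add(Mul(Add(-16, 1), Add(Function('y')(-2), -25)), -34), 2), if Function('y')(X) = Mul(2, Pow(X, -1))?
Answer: 126736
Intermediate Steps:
Pow(Add(Mul(Add(-16, 1), Add(Function('y')(-2), -25)), -34), 2) = Pow(Add(Mul(Add(-16, 1), Add(Mul(2, Pow(-2, -1)), -25)), -34), 2) = Pow(Add(Mul(-15, Add(Mul(2, Rational(-1, 2)), -25)), -34), 2) = Pow(Add(Mul(-15, Add(-1, -25)), -34), 2) = Pow(Add(Mul(-15, -26), -34), 2) = Pow(Add(390, -34), 2) = Pow(356, 2) = 126736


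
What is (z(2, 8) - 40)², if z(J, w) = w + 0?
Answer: 1024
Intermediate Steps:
z(J, w) = w
(z(2, 8) - 40)² = (8 - 40)² = (-32)² = 1024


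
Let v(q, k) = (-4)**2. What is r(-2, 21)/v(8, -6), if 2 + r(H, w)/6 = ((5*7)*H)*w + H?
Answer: -2211/4 ≈ -552.75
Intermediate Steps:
v(q, k) = 16
r(H, w) = -12 + 6*H + 210*H*w (r(H, w) = -12 + 6*(((5*7)*H)*w + H) = -12 + 6*((35*H)*w + H) = -12 + 6*(35*H*w + H) = -12 + 6*(H + 35*H*w) = -12 + (6*H + 210*H*w) = -12 + 6*H + 210*H*w)
r(-2, 21)/v(8, -6) = (-12 + 6*(-2) + 210*(-2)*21)/16 = (-12 - 12 - 8820)*(1/16) = -8844*1/16 = -2211/4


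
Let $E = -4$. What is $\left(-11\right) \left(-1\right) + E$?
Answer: $7$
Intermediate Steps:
$\left(-11\right) \left(-1\right) + E = \left(-11\right) \left(-1\right) - 4 = 11 - 4 = 7$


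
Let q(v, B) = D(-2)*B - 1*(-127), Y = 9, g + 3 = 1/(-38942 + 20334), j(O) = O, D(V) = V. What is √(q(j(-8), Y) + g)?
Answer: √2293955861/4652 ≈ 10.296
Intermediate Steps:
g = -55825/18608 (g = -3 + 1/(-38942 + 20334) = -3 + 1/(-18608) = -3 - 1/18608 = -55825/18608 ≈ -3.0001)
q(v, B) = 127 - 2*B (q(v, B) = -2*B - 1*(-127) = -2*B + 127 = 127 - 2*B)
√(q(j(-8), Y) + g) = √((127 - 2*9) - 55825/18608) = √((127 - 18) - 55825/18608) = √(109 - 55825/18608) = √(1972447/18608) = √2293955861/4652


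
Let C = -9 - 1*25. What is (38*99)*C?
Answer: -127908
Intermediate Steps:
C = -34 (C = -9 - 25 = -34)
(38*99)*C = (38*99)*(-34) = 3762*(-34) = -127908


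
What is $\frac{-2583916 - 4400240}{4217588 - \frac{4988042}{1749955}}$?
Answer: $- \frac{2036993118830}{1230097370083} \approx -1.656$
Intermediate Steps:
$\frac{-2583916 - 4400240}{4217588 - \frac{4988042}{1749955}} = - \frac{6984156}{4217588 - \frac{4988042}{1749955}} = - \frac{6984156}{\frac{7380584220498}{1749955}} = \left(-6984156\right) \frac{1749955}{7380584220498} = - \frac{2036993118830}{1230097370083}$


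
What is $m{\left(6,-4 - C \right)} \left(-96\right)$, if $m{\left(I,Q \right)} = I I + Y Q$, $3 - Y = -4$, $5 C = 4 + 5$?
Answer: $\frac{2208}{5} \approx 441.6$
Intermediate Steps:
$C = \frac{9}{5}$ ($C = \frac{4 + 5}{5} = \frac{1}{5} \cdot 9 = \frac{9}{5} \approx 1.8$)
$Y = 7$ ($Y = 3 - -4 = 3 + 4 = 7$)
$m{\left(I,Q \right)} = I^{2} + 7 Q$ ($m{\left(I,Q \right)} = I I + 7 Q = I^{2} + 7 Q$)
$m{\left(6,-4 - C \right)} \left(-96\right) = \left(6^{2} + 7 \left(-4 - \frac{9}{5}\right)\right) \left(-96\right) = \left(36 + 7 \left(-4 - \frac{9}{5}\right)\right) \left(-96\right) = \left(36 + 7 \left(- \frac{29}{5}\right)\right) \left(-96\right) = \left(36 - \frac{203}{5}\right) \left(-96\right) = \left(- \frac{23}{5}\right) \left(-96\right) = \frac{2208}{5}$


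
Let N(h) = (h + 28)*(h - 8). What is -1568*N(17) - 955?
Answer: -635995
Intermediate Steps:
N(h) = (-8 + h)*(28 + h) (N(h) = (28 + h)*(-8 + h) = (-8 + h)*(28 + h))
-1568*N(17) - 955 = -1568*(-224 + 17² + 20*17) - 955 = -1568*(-224 + 289 + 340) - 955 = -1568*405 - 955 = -635040 - 955 = -635995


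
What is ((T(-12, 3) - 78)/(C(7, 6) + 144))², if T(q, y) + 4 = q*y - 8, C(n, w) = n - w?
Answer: 15876/21025 ≈ 0.75510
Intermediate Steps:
T(q, y) = -12 + q*y (T(q, y) = -4 + (q*y - 8) = -4 + (-8 + q*y) = -12 + q*y)
((T(-12, 3) - 78)/(C(7, 6) + 144))² = (((-12 - 12*3) - 78)/((7 - 1*6) + 144))² = (((-12 - 36) - 78)/((7 - 6) + 144))² = ((-48 - 78)/(1 + 144))² = (-126/145)² = 15876/21025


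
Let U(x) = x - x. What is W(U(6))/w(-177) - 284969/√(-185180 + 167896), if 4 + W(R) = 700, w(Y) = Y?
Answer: -232/59 + 284969*I*√4321/8642 ≈ -3.9322 + 2167.6*I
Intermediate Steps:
U(x) = 0
W(R) = 696 (W(R) = -4 + 700 = 696)
W(U(6))/w(-177) - 284969/√(-185180 + 167896) = 696/(-177) - 284969/√(-185180 + 167896) = 696*(-1/177) - 284969*(-I*√4321/8642) = -232/59 - 284969*(-I*√4321/8642) = -232/59 - (-284969)*I*√4321/8642 = -232/59 + 284969*I*√4321/8642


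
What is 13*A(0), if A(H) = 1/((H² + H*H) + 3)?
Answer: 13/3 ≈ 4.3333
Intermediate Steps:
A(H) = 1/(3 + 2*H²) (A(H) = 1/((H² + H²) + 3) = 1/(2*H² + 3) = 1/(3 + 2*H²))
13*A(0) = 13/(3 + 2*0²) = 13/(3 + 2*0) = 13/(3 + 0) = 13/3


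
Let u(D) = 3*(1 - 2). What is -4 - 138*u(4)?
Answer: 410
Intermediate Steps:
u(D) = -3 (u(D) = 3*(-1) = -3)
-4 - 138*u(4) = -4 - 138*(-3) = -4 + 414 = 410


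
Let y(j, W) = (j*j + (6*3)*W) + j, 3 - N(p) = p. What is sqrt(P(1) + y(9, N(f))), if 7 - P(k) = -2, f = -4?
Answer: 15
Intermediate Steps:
P(k) = 9 (P(k) = 7 - 1*(-2) = 7 + 2 = 9)
N(p) = 3 - p
y(j, W) = j + j**2 + 18*W (y(j, W) = (j**2 + 18*W) + j = j + j**2 + 18*W)
sqrt(P(1) + y(9, N(f))) = sqrt(9 + (9 + 9**2 + 18*(3 - 1*(-4)))) = sqrt(9 + (9 + 81 + 18*(3 + 4))) = sqrt(9 + (9 + 81 + 18*7)) = sqrt(9 + (9 + 81 + 126)) = sqrt(9 + 216) = sqrt(225) = 15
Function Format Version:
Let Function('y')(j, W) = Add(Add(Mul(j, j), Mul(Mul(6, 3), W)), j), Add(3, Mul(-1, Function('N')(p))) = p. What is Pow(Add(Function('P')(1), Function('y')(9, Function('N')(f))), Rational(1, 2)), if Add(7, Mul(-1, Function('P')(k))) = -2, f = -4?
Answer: 15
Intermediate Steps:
Function('P')(k) = 9 (Function('P')(k) = Add(7, Mul(-1, -2)) = Add(7, 2) = 9)
Function('N')(p) = Add(3, Mul(-1, p))
Function('y')(j, W) = Add(j, Pow(j, 2), Mul(18, W)) (Function('y')(j, W) = Add(Add(Pow(j, 2), Mul(18, W)), j) = Add(j, Pow(j, 2), Mul(18, W)))
Pow(Add(Function('P')(1), Function('y')(9, Function('N')(f))), Rational(1, 2)) = Pow(Add(9, Add(9, Pow(9, 2), Mul(18, Add(3, Mul(-1, -4))))), Rational(1, 2)) = Pow(Add(9, Add(9, 81, Mul(18, Add(3, 4)))), Rational(1, 2)) = Pow(Add(9, Add(9, 81, Mul(18, 7))), Rational(1, 2)) = Pow(Add(9, Add(9, 81, 126)), Rational(1, 2)) = Pow(Add(9, 216), Rational(1, 2)) = Pow(225, Rational(1, 2)) = 15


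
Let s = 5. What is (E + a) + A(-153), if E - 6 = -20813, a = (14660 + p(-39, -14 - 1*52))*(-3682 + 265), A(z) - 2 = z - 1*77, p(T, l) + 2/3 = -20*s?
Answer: -49770277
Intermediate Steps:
p(T, l) = -302/3 (p(T, l) = -⅔ - 20*5 = -⅔ - 100 = -302/3)
A(z) = -75 + z (A(z) = 2 + (z - 1*77) = 2 + (z - 77) = 2 + (-77 + z) = -75 + z)
a = -49749242 (a = (14660 - 302/3)*(-3682 + 265) = (43678/3)*(-3417) = -49749242)
E = -20807 (E = 6 - 20813 = -20807)
(E + a) + A(-153) = (-20807 - 49749242) + (-75 - 153) = -49770049 - 228 = -49770277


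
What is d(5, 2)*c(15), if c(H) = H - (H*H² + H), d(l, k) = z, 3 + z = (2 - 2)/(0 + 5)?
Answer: 10125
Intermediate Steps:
z = -3 (z = -3 + (2 - 2)/(0 + 5) = -3 + 0/5 = -3 + 0*(⅕) = -3 + 0 = -3)
d(l, k) = -3
c(H) = -H³ (c(H) = H - (H³ + H) = H - (H + H³) = H + (-H - H³) = -H³)
d(5, 2)*c(15) = -(-3)*15³ = -(-3)*3375 = -3*(-3375) = 10125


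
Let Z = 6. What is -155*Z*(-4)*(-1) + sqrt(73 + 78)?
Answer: -3720 + sqrt(151) ≈ -3707.7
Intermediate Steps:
-155*Z*(-4)*(-1) + sqrt(73 + 78) = -155*6*(-4)*(-1) + sqrt(73 + 78) = -(-3720)*(-1) + sqrt(151) = -155*24 + sqrt(151) = -3720 + sqrt(151)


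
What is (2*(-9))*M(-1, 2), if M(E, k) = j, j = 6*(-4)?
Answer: 432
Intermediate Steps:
j = -24
M(E, k) = -24
(2*(-9))*M(-1, 2) = (2*(-9))*(-24) = -18*(-24) = 432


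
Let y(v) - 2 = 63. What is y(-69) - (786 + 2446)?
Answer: -3167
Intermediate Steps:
y(v) = 65 (y(v) = 2 + 63 = 65)
y(-69) - (786 + 2446) = 65 - (786 + 2446) = 65 - 1*3232 = 65 - 3232 = -3167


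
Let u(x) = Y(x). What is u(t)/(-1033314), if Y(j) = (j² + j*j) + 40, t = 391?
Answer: -50967/172219 ≈ -0.29594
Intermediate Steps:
Y(j) = 40 + 2*j² (Y(j) = (j² + j²) + 40 = 2*j² + 40 = 40 + 2*j²)
u(x) = 40 + 2*x²
u(t)/(-1033314) = (40 + 2*391²)/(-1033314) = (40 + 2*152881)*(-1/1033314) = (40 + 305762)*(-1/1033314) = 305802*(-1/1033314) = -50967/172219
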